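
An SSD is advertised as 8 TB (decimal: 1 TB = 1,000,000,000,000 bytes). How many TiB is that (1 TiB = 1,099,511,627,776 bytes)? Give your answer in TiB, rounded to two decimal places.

8 TB = 8 × 10^12 bytes = 8,000,000,000,000 bytes
1 TiB = 2^40 bytes = 1,099,511,627,776 bytes
8,000,000,000,000 / 1,099,511,627,776 = 7.28 TiB

7.28 TiB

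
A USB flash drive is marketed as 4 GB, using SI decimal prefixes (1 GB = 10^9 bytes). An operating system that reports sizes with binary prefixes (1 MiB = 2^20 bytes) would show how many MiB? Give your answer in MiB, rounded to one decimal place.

4 GB × 1,000,000,000 bytes/GB = 4,000,000,000 bytes
1 MiB = 2^20 bytes = 1,048,576 bytes
4,000,000,000 / 1,048,576 = 3,814.7 MiB

3,814.7 MiB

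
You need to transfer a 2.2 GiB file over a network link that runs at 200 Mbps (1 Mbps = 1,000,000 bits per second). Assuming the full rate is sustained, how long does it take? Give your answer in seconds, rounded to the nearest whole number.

94 seconds

2.2 GiB = 2,362,232,012.8 bytes = 18,897,856,102.4 bits
200 Mbps = 200,000,000 bits/s
time = 18,897,856,102.4 / 200,000,000 = 94 s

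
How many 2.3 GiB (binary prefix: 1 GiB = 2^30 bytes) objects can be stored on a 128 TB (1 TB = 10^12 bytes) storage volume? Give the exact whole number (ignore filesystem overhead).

Capacity: 128 TB = 128,000,000,000,000 bytes
Per item: 2.3 GiB = 2,469,606,195.2 bytes
⌊128,000,000,000,000 / 2,469,606,195.2⌋ = 51,830

51,830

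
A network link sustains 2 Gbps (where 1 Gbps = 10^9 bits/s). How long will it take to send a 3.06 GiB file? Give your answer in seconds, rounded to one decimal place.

13.1 seconds

3.06 GiB = 3,285,649,981.44 bytes = 26,285,199,851.52 bits
2 Gbps = 2,000,000,000 bits/s
time = 26,285,199,851.52 / 2,000,000,000 = 13.1 s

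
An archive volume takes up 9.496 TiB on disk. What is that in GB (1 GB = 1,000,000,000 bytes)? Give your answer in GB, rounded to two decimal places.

10,440.96 GB

9.496 TiB = 9.496 × 2^40 bytes = 10,440,962,417,360.896 bytes
1 GB = 1,000,000,000 bytes
10,440,962,417,360.896 / 1,000,000,000 = 10,440.96 GB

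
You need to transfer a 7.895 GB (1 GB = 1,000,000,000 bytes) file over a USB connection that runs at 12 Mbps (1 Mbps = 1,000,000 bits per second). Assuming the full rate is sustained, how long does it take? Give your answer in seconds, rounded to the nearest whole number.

5,263 seconds

7.895 GB = 7,895,000,000 bytes = 63,160,000,000 bits
12 Mbps = 12,000,000 bits/s
time = 63,160,000,000 / 12,000,000 = 5,263 s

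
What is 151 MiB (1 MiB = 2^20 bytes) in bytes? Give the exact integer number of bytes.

158,334,976 bytes

151 × 1,048,576 = 158,334,976 bytes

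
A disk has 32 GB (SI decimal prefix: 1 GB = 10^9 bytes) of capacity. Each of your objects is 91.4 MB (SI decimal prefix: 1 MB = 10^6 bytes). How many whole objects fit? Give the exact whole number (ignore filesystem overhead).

350

Capacity: 32 GB = 32,000,000,000 bytes
Per item: 91.4 MB = 91,400,000 bytes
⌊32,000,000,000 / 91,400,000⌋ = 350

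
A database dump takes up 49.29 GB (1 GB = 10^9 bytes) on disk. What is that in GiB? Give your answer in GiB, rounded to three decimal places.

45.905 GiB

49.29 GB = 49.29 × 10^9 bytes = 49,290,000,000 bytes
1 GiB = 2^30 bytes = 1,073,741,824 bytes
49,290,000,000 / 1,073,741,824 = 45.905 GiB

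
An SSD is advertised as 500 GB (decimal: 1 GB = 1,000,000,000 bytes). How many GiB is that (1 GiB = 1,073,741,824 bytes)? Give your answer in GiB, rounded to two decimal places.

465.66 GiB

500 GB × 1,000,000,000 bytes/GB = 500,000,000,000 bytes
1 GiB = 2^30 bytes = 1,073,741,824 bytes
500,000,000,000 / 1,073,741,824 = 465.66 GiB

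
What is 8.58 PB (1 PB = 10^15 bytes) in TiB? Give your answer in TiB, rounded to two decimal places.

7,803.46 TiB

8.58 PB × 1,000,000,000,000,000 bytes/PB = 8,580,000,000,000,000 bytes
1 TiB = 1,099,511,627,776 bytes
8,580,000,000,000,000 / 1,099,511,627,776 = 7,803.46 TiB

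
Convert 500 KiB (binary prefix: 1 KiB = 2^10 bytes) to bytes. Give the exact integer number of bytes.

500 × 1,024 = 512,000 bytes

512,000 bytes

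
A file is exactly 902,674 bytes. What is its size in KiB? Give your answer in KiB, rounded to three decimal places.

881.518 KiB

902,674 bytes given.
1 KiB = 2^10 bytes = 1,024 bytes
902,674 / 1,024 = 881.518 KiB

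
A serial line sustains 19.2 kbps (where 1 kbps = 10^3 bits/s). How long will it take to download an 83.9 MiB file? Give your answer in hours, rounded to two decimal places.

10.18 hours

83.9 MiB = 87,975,526.4 bytes = 703,804,211.2 bits
19.2 kbps = 19,200 bits/s
time = 703,804,211.2 / 19,200 = 36,656.4693 s
36,656.4693 s / 3600 = 10.18 hours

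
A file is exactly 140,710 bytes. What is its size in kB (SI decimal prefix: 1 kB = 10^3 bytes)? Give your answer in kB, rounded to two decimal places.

140.71 kB

140,710 bytes given.
1 kB = 10^3 bytes = 1,000 bytes
140,710 / 1,000 = 140.71 kB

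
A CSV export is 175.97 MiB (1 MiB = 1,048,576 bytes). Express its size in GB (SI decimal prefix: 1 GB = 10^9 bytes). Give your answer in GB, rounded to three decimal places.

175.97 MiB × 1,048,576 bytes/MiB = 184,517,918.72 bytes
1 GB = 10^9 bytes = 1,000,000,000 bytes
184,517,918.72 / 1,000,000,000 = 0.185 GB

0.185 GB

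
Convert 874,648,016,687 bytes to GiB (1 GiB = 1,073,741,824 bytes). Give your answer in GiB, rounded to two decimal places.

814.58 GiB

874,648,016,687 bytes given.
1 GiB = 1,073,741,824 bytes
874,648,016,687 / 1,073,741,824 = 814.58 GiB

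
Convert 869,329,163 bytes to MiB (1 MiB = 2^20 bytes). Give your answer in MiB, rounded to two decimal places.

829.06 MiB

869,329,163 bytes given.
1 MiB = 1,048,576 bytes
869,329,163 / 1,048,576 = 829.06 MiB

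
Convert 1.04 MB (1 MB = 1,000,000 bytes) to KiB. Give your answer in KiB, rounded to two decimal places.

1,015.63 KiB

1.04 MB = 1.04 × 10^6 bytes = 1,040,000 bytes
1 KiB = 2^10 bytes = 1,024 bytes
1,040,000 / 1,024 = 1,015.63 KiB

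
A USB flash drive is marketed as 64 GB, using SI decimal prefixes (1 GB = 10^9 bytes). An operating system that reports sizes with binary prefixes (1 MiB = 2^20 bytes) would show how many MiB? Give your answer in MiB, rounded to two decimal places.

61,035.16 MiB

64 GB = 64 × 10^9 bytes = 64,000,000,000 bytes
1 MiB = 2^20 bytes = 1,048,576 bytes
64,000,000,000 / 1,048,576 = 61,035.16 MiB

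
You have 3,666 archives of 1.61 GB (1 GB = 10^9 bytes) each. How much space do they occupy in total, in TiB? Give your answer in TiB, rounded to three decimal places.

Total = 3,666 × 1.61 GB = 5902.26 GB
= 5902.26 × 1,000,000,000 bytes = 5,902,260,000,000 bytes
1 TiB = 1,099,511,627,776 bytes
5,902,260,000,000 / 1,099,511,627,776 = 5.368 TiB

5.368 TiB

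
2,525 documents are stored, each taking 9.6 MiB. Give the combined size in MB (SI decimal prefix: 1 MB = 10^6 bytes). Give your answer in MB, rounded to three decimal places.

Total = 2,525 × 9.6 MiB = 24,240 MiB
= 24,240 × 1,048,576 bytes = 25,417,482,240 bytes
1 MB = 1,000,000 bytes
25,417,482,240 / 1,000,000 = 25,417.482 MB

25,417.482 MB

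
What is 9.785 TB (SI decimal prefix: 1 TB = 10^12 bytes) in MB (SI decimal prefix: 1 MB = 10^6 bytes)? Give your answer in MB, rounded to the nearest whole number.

9.785 TB = 9.785 × 10^12 bytes = 9,785,000,000,000 bytes
1 MB = 10^6 bytes = 1,000,000 bytes
9,785,000,000,000 / 1,000,000 = 9,785,000 MB

9,785,000 MB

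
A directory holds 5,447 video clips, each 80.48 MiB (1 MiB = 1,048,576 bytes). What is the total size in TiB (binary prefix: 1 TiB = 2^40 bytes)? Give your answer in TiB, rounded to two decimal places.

0.42 TiB

Total = 5,447 × 80.48 MiB = 438374.56 MiB
= 438374.56 × 1,048,576 bytes = 459,669,042,626.56 bytes
1 TiB = 1,099,511,627,776 bytes
459,669,042,626.56 / 1,099,511,627,776 = 0.42 TiB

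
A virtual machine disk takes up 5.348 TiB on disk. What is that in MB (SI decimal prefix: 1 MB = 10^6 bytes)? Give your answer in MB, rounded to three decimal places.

5,880,188.185 MB

5.348 TiB = 5.348 × 2^40 bytes = 5,880,188,185,346.048 bytes
1 MB = 10^6 bytes = 1,000,000 bytes
5,880,188,185,346.048 / 1,000,000 = 5,880,188.185 MB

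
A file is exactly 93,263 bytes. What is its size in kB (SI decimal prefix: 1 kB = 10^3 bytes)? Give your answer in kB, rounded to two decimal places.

93,263 bytes given.
1 kB = 1,000 bytes
93,263 / 1,000 = 93.26 kB

93.26 kB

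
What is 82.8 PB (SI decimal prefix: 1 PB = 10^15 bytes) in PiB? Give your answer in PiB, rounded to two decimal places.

73.54 PiB

82.8 PB = 82.8 × 10^15 bytes = 82,800,000,000,000,000 bytes
1 PiB = 2^50 bytes = 1,125,899,906,842,624 bytes
82,800,000,000,000,000 / 1,125,899,906,842,624 = 73.54 PiB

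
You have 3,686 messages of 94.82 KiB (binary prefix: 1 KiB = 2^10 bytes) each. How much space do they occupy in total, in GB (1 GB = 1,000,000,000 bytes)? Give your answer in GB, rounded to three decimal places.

Total = 3,686 × 94.82 KiB = 349506.52 KiB
= 349506.52 × 1,024 bytes = 357,894,676.48 bytes
1 GB = 1,000,000,000 bytes
357,894,676.48 / 1,000,000,000 = 0.358 GB

0.358 GB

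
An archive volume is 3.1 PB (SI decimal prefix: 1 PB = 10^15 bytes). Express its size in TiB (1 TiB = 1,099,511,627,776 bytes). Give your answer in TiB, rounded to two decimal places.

3.1 PB = 3.1 × 10^15 bytes = 3,100,000,000,000,000 bytes
1 TiB = 1,099,511,627,776 bytes
3,100,000,000,000,000 / 1,099,511,627,776 = 2,819.43 TiB

2,819.43 TiB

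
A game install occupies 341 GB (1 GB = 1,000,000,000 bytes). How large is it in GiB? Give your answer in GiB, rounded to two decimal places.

317.58 GiB

341 GB = 341 × 10^9 bytes = 341,000,000,000 bytes
1 GiB = 1,073,741,824 bytes
341,000,000,000 / 1,073,741,824 = 317.58 GiB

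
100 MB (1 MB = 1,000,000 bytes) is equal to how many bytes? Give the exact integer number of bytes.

100 × 1,000,000 = 100,000,000 bytes  (1 MB = 10^6 bytes)

100,000,000 bytes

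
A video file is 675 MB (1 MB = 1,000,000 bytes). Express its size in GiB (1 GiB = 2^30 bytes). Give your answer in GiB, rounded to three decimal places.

0.629 GiB

675 MB = 675 × 10^6 bytes = 675,000,000 bytes
1 GiB = 2^30 bytes = 1,073,741,824 bytes
675,000,000 / 1,073,741,824 = 0.629 GiB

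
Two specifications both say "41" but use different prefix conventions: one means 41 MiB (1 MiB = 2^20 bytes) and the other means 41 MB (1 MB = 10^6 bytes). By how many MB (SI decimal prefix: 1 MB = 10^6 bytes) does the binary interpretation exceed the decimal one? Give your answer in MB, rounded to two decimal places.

41 MiB = 41 × 1,048,576 = 42,991,616 bytes
41 MB = 41 × 1,000,000 = 41,000,000 bytes
difference = 1,991,616 bytes
1,991,616 / 1,000,000 = 1.99 MB

1.99 MB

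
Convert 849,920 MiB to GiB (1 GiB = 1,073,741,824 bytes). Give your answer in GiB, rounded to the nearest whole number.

849,920 MiB × 1,048,576 bytes/MiB = 891,205,713,920 bytes
1 GiB = 1,073,741,824 bytes
891,205,713,920 / 1,073,741,824 = 830 GiB

830 GiB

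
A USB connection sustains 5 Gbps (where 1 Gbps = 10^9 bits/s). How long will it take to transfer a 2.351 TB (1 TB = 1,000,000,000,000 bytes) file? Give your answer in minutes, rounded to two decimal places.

2.351 TB = 2,351,000,000,000 bytes = 18,808,000,000,000 bits
5 Gbps = 5,000,000,000 bits/s
time = 18,808,000,000,000 / 5,000,000,000 = 3,761.600 s
3,761.600 s / 60 = 62.69 minutes

62.69 minutes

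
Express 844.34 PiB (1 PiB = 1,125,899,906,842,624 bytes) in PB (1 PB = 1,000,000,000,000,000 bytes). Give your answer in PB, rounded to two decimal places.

844.34 PiB = 844.34 × 2^50 bytes = 950,642,327,343,501,148.16 bytes
1 PB = 1,000,000,000,000,000 bytes
950,642,327,343,501,148.16 / 1,000,000,000,000,000 = 950.64 PB

950.64 PB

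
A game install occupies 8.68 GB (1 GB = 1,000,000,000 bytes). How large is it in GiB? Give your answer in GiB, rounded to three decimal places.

8.68 GB × 1,000,000,000 bytes/GB = 8,680,000,000 bytes
1 GiB = 1,073,741,824 bytes
8,680,000,000 / 1,073,741,824 = 8.084 GiB

8.084 GiB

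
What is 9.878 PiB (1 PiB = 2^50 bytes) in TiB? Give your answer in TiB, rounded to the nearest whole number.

10,115 TiB

9.878 PiB × 1,125,899,906,842,624 bytes/PiB = 11,121,639,279,791,439.872 bytes
1 TiB = 1,099,511,627,776 bytes
11,121,639,279,791,439.872 / 1,099,511,627,776 = 10,115 TiB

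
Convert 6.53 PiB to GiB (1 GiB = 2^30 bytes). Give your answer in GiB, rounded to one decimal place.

6.53 PiB = 6.53 × 2^50 bytes = 7,352,126,391,682,334.72 bytes
1 GiB = 1,073,741,824 bytes
7,352,126,391,682,334.72 / 1,073,741,824 = 6,847,201.3 GiB

6,847,201.3 GiB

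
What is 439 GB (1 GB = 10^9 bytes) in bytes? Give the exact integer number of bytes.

439 × 1,000,000,000 = 439,000,000,000 bytes

439,000,000,000 bytes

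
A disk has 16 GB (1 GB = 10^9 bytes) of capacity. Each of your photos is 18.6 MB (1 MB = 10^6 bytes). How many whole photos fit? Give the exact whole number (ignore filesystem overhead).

Capacity: 16 GB = 16,000,000,000 bytes
Per item: 18.6 MB = 18,600,000 bytes
⌊16,000,000,000 / 18,600,000⌋ = 860

860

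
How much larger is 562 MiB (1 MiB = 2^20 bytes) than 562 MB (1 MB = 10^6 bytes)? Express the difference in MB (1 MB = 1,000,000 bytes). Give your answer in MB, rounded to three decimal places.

562 MiB = 562 × 1,048,576 = 589,299,712 bytes
562 MB = 562 × 1,000,000 = 562,000,000 bytes
difference = 27,299,712 bytes
27,299,712 / 1,000,000 = 27.300 MB

27.300 MB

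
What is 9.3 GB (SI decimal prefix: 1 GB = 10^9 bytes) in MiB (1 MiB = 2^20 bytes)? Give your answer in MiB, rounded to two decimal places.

9.3 GB × 1,000,000,000 bytes/GB = 9,300,000,000 bytes
1 MiB = 2^20 bytes = 1,048,576 bytes
9,300,000,000 / 1,048,576 = 8,869.17 MiB

8,869.17 MiB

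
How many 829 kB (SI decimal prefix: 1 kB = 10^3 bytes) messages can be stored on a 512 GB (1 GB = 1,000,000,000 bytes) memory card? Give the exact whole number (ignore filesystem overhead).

Capacity: 512 GB = 512,000,000,000 bytes
Per item: 829 kB = 829,000 bytes
⌊512,000,000,000 / 829,000⌋ = 617,611

617,611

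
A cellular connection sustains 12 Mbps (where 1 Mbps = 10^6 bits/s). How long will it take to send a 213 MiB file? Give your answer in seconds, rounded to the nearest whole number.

213 MiB = 223,346,688 bytes = 1,786,773,504 bits
12 Mbps = 12,000,000 bits/s
time = 1,786,773,504 / 12,000,000 = 149 s

149 seconds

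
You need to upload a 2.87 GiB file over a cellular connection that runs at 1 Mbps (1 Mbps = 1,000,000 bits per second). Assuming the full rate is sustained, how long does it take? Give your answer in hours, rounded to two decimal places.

6.85 hours

2.87 GiB = 3,081,639,034.88 bytes = 24,653,112,279.04 bits
1 Mbps = 1,000,000 bits/s
time = 24,653,112,279.04 / 1,000,000 = 24,653.1123 s
24,653.1123 s / 3600 = 6.85 hours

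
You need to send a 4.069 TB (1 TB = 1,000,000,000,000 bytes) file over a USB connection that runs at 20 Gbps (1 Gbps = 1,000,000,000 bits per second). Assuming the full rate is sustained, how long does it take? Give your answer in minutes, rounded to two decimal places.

27.13 minutes

4.069 TB = 4,069,000,000,000 bytes = 32,552,000,000,000 bits
20 Gbps = 20,000,000,000 bits/s
time = 32,552,000,000,000 / 20,000,000,000 = 1,627.600 s
1,627.600 s / 60 = 27.13 minutes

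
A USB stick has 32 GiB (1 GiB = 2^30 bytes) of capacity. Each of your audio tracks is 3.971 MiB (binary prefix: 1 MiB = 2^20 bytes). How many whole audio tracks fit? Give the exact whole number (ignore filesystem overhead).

8,251

Capacity: 32 GiB = 34,359,738,368 bytes
Per item: 3.971 MiB = 4,163,895.296 bytes
⌊34,359,738,368 / 4,163,895.296⌋ = 8,251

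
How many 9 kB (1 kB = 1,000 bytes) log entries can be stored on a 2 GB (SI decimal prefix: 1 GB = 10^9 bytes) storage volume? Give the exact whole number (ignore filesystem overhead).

Capacity: 2 GB = 2,000,000,000 bytes
Per item: 9 kB = 9,000 bytes
⌊2,000,000,000 / 9,000⌋ = 222,222

222,222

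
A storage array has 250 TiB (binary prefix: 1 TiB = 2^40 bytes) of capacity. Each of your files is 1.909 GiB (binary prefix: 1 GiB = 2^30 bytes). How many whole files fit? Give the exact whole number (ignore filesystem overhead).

134,101

Capacity: 250 TiB = 274,877,906,944,000 bytes
Per item: 1.909 GiB = 2,049,773,142.016 bytes
⌊274,877,906,944,000 / 2,049,773,142.016⌋ = 134,101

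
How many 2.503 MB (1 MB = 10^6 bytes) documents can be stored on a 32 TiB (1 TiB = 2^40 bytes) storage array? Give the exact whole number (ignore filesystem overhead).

14,056,880

Capacity: 32 TiB = 35,184,372,088,832 bytes
Per item: 2.503 MB = 2,503,000 bytes
⌊35,184,372,088,832 / 2,503,000⌋ = 14,056,880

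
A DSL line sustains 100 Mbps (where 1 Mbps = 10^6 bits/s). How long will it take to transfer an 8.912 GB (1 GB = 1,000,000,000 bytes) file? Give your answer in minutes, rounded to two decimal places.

8.912 GB = 8,912,000,000 bytes = 71,296,000,000 bits
100 Mbps = 100,000,000 bits/s
time = 71,296,000,000 / 100,000,000 = 712.960 s
712.960 s / 60 = 11.88 minutes

11.88 minutes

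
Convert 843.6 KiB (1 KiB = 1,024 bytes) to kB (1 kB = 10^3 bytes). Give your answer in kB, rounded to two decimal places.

843.6 KiB = 843.6 × 2^10 bytes = 863,846.4 bytes
1 kB = 1,000 bytes
863,846.4 / 1,000 = 863.85 kB

863.85 kB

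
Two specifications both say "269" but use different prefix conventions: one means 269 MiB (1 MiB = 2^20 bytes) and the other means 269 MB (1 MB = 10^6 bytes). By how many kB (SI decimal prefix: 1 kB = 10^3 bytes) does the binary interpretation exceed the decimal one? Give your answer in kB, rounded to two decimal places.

269 MiB = 269 × 1,048,576 = 282,066,944 bytes
269 MB = 269 × 1,000,000 = 269,000,000 bytes
difference = 13,066,944 bytes
13,066,944 / 1,000 = 13,066.94 kB

13,066.94 kB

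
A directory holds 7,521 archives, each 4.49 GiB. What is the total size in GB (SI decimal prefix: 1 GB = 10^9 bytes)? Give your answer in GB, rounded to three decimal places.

36,259.499 GB

Total = 7,521 × 4.49 GiB = 33769.29 GiB
= 33769.29 × 1,073,741,824 bytes = 36,259,499,039,784.96 bytes
1 GB = 1,000,000,000 bytes
36,259,499,039,784.96 / 1,000,000,000 = 36,259.499 GB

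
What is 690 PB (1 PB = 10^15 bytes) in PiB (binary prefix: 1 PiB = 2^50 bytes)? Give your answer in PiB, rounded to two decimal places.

690 PB × 1,000,000,000,000,000 bytes/PB = 690,000,000,000,000,000 bytes
1 PiB = 2^50 bytes = 1,125,899,906,842,624 bytes
690,000,000,000,000,000 / 1,125,899,906,842,624 = 612.84 PiB

612.84 PiB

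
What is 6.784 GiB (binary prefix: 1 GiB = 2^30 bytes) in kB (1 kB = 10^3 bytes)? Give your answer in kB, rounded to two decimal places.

6.784 GiB = 6.784 × 2^30 bytes = 7,284,264,534.016 bytes
1 kB = 10^3 bytes = 1,000 bytes
7,284,264,534.016 / 1,000 = 7,284,264.53 kB

7,284,264.53 kB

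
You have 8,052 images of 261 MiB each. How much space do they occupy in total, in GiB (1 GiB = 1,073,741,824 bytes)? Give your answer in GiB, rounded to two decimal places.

2,052.32 GiB

Total = 8,052 × 261 MiB = 2,101,572 MiB
= 2,101,572 × 1,048,576 bytes = 2,203,657,961,472 bytes
1 GiB = 1,073,741,824 bytes
2,203,657,961,472 / 1,073,741,824 = 2,052.32 GiB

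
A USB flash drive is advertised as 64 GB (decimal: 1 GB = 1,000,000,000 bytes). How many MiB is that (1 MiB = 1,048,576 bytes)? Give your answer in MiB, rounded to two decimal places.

61,035.16 MiB

64 GB = 64 × 10^9 bytes = 64,000,000,000 bytes
1 MiB = 2^20 bytes = 1,048,576 bytes
64,000,000,000 / 1,048,576 = 61,035.16 MiB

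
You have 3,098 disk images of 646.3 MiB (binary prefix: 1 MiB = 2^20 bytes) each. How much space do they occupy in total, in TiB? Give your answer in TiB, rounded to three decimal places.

1.909 TiB

Total = 3,098 × 646.3 MiB = 2002237.4 MiB
= 2002237.4 × 1,048,576 bytes = 2,099,498,083,942.4 bytes
1 TiB = 1,099,511,627,776 bytes
2,099,498,083,942.4 / 1,099,511,627,776 = 1.909 TiB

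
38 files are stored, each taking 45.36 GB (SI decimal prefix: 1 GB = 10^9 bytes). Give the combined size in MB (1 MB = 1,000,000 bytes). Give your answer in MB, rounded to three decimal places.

1,723,680.000 MB

Total = 38 × 45.36 GB = 1723.68 GB
= 1723.68 × 1,000,000,000 bytes = 1,723,680,000,000 bytes
1 MB = 1,000,000 bytes
1,723,680,000,000 / 1,000,000 = 1,723,680.000 MB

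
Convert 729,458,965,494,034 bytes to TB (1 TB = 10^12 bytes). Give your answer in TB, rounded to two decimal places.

729.46 TB

729,458,965,494,034 bytes given.
1 TB = 10^12 bytes = 1,000,000,000,000 bytes
729,458,965,494,034 / 1,000,000,000,000 = 729.46 TB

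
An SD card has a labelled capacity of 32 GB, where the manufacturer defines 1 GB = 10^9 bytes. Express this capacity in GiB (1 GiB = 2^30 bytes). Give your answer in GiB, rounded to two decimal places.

32 GB = 32 × 10^9 bytes = 32,000,000,000 bytes
1 GiB = 2^30 bytes = 1,073,741,824 bytes
32,000,000,000 / 1,073,741,824 = 29.80 GiB

29.80 GiB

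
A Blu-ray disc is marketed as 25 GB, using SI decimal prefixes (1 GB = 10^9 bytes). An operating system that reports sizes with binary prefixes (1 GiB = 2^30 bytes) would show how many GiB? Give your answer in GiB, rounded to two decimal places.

25 GB × 1,000,000,000 bytes/GB = 25,000,000,000 bytes
1 GiB = 1,073,741,824 bytes
25,000,000,000 / 1,073,741,824 = 23.28 GiB

23.28 GiB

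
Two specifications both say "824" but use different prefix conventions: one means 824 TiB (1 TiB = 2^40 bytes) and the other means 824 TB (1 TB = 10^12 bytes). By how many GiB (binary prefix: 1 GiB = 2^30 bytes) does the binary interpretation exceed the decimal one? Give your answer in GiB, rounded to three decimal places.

76,366.199 GiB

824 TiB = 824 × 1,099,511,627,776 = 905,997,581,287,424 bytes
824 TB = 824 × 1,000,000,000,000 = 824,000,000,000,000 bytes
difference = 81,997,581,287,424 bytes
81,997,581,287,424 / 1,073,741,824 = 76,366.199 GiB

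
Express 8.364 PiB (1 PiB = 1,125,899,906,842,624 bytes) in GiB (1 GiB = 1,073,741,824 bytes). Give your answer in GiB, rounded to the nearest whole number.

8.364 PiB = 8.364 × 2^50 bytes = 9,417,026,820,831,707.136 bytes
1 GiB = 2^30 bytes = 1,073,741,824 bytes
9,417,026,820,831,707.136 / 1,073,741,824 = 8,770,290 GiB

8,770,290 GiB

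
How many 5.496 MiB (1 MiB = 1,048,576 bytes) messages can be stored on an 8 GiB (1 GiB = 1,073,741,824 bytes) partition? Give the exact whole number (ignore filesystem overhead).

Capacity: 8 GiB = 8,589,934,592 bytes
Per item: 5.496 MiB = 5,762,973.696 bytes
⌊8,589,934,592 / 5,762,973.696⌋ = 1,490

1,490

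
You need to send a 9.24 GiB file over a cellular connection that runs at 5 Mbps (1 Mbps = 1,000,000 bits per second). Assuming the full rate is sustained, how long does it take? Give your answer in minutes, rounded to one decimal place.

264.6 minutes

9.24 GiB = 9,921,374,453.76 bytes = 79,370,995,630.08 bits
5 Mbps = 5,000,000 bits/s
time = 79,370,995,630.08 / 5,000,000 = 15,874.20 s
15,874.20 s / 60 = 264.6 minutes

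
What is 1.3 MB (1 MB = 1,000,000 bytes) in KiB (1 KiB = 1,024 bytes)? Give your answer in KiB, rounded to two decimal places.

1,269.53 KiB

1.3 MB = 1.3 × 10^6 bytes = 1,300,000 bytes
1 KiB = 1,024 bytes
1,300,000 / 1,024 = 1,269.53 KiB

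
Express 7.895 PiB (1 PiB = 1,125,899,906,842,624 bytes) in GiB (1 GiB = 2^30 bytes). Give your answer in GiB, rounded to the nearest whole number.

8,278,508 GiB

7.895 PiB = 7.895 × 2^50 bytes = 8,888,979,764,522,516.48 bytes
1 GiB = 2^30 bytes = 1,073,741,824 bytes
8,888,979,764,522,516.48 / 1,073,741,824 = 8,278,508 GiB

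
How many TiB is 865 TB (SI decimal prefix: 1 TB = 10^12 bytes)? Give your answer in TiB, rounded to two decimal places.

786.71 TiB

865 TB × 1,000,000,000,000 bytes/TB = 865,000,000,000,000 bytes
1 TiB = 1,099,511,627,776 bytes
865,000,000,000,000 / 1,099,511,627,776 = 786.71 TiB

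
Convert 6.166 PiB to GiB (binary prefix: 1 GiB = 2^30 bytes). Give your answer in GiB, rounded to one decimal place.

6.166 PiB × 1,125,899,906,842,624 bytes/PiB = 6,942,298,825,591,619.584 bytes
1 GiB = 1,073,741,824 bytes
6,942,298,825,591,619.584 / 1,073,741,824 = 6,465,519.6 GiB

6,465,519.6 GiB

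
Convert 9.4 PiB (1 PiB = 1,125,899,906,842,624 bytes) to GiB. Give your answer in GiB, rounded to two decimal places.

9.4 PiB × 1,125,899,906,842,624 bytes/PiB = 10,583,459,124,320,665.6 bytes
1 GiB = 1,073,741,824 bytes
10,583,459,124,320,665.6 / 1,073,741,824 = 9,856,614.40 GiB

9,856,614.40 GiB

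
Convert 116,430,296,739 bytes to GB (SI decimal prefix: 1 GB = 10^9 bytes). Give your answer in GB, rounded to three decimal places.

116,430,296,739 bytes given.
1 GB = 10^9 bytes = 1,000,000,000 bytes
116,430,296,739 / 1,000,000,000 = 116.430 GB

116.430 GB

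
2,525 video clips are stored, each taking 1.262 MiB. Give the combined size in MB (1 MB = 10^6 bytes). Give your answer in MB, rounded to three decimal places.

Total = 2,525 × 1.262 MiB = 3186.55 MiB
= 3186.55 × 1,048,576 bytes = 3,341,339,852.8 bytes
1 MB = 1,000,000 bytes
3,341,339,852.8 / 1,000,000 = 3,341.340 MB

3,341.340 MB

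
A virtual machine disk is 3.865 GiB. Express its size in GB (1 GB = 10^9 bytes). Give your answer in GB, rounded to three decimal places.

4.150 GB

3.865 GiB = 3.865 × 2^30 bytes = 4,150,012,149.76 bytes
1 GB = 10^9 bytes = 1,000,000,000 bytes
4,150,012,149.76 / 1,000,000,000 = 4.150 GB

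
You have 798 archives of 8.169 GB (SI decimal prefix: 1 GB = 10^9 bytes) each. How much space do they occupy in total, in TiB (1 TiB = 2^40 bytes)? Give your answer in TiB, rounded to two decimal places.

5.93 TiB

Total = 798 × 8.169 GB = 6518.862 GB
= 6518.862 × 1,000,000,000 bytes = 6,518,862,000,000 bytes
1 TiB = 1,099,511,627,776 bytes
6,518,862,000,000 / 1,099,511,627,776 = 5.93 TiB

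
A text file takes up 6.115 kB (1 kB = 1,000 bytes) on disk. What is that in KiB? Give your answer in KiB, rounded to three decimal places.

6.115 kB = 6.115 × 10^3 bytes = 6,115 bytes
1 KiB = 1,024 bytes
6,115 / 1,024 = 5.972 KiB

5.972 KiB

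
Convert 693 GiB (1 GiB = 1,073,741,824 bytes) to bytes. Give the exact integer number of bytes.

693 × 1,073,741,824 = 744,103,084,032 bytes  (1 GiB = 2^30 bytes)

744,103,084,032 bytes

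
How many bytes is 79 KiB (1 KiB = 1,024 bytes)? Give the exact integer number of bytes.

79 × 1,024 = 80,896 bytes  (1 KiB = 2^10 bytes)

80,896 bytes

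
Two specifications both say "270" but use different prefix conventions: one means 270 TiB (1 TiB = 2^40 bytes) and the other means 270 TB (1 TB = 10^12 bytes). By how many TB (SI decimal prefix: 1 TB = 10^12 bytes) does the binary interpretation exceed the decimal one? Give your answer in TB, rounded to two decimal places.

270 TiB = 270 × 1,099,511,627,776 = 296,868,139,499,520 bytes
270 TB = 270 × 1,000,000,000,000 = 270,000,000,000,000 bytes
difference = 26,868,139,499,520 bytes
26,868,139,499,520 / 1,000,000,000,000 = 26.87 TB

26.87 TB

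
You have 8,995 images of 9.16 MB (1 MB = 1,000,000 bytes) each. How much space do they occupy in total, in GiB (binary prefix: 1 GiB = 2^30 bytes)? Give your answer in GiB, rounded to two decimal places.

76.74 GiB

Total = 8,995 × 9.16 MB = 82394.2 MB
= 82394.2 × 1,000,000 bytes = 82,394,200,000 bytes
1 GiB = 1,073,741,824 bytes
82,394,200,000 / 1,073,741,824 = 76.74 GiB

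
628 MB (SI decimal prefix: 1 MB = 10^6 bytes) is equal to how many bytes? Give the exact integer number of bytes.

628 × 1,000,000 = 628,000,000 bytes  (1 MB = 10^6 bytes)

628,000,000 bytes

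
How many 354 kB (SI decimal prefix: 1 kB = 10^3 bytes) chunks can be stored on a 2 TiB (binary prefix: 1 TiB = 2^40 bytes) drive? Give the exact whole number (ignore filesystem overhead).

Capacity: 2 TiB = 2,199,023,255,552 bytes
Per item: 354 kB = 354,000 bytes
⌊2,199,023,255,552 / 354,000⌋ = 6,211,930

6,211,930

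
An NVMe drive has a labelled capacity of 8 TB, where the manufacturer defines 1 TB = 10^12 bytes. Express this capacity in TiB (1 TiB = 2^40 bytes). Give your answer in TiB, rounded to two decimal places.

8 TB = 8 × 10^12 bytes = 8,000,000,000,000 bytes
1 TiB = 1,099,511,627,776 bytes
8,000,000,000,000 / 1,099,511,627,776 = 7.28 TiB

7.28 TiB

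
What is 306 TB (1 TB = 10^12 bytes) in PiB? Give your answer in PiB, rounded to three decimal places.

0.272 PiB

306 TB = 306 × 10^12 bytes = 306,000,000,000,000 bytes
1 PiB = 2^50 bytes = 1,125,899,906,842,624 bytes
306,000,000,000,000 / 1,125,899,906,842,624 = 0.272 PiB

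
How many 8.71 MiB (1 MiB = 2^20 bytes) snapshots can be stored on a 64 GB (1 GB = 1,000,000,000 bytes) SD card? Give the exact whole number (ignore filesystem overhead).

Capacity: 64 GB = 64,000,000,000 bytes
Per item: 8.71 MiB = 9,133,096.96 bytes
⌊64,000,000,000 / 9,133,096.96⌋ = 7,007

7,007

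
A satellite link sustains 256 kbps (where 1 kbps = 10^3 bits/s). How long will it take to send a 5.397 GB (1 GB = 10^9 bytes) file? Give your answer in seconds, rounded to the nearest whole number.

168,656 seconds

5.397 GB = 5,397,000,000 bytes = 43,176,000,000 bits
256 kbps = 256,000 bits/s
time = 43,176,000,000 / 256,000 = 168,656 s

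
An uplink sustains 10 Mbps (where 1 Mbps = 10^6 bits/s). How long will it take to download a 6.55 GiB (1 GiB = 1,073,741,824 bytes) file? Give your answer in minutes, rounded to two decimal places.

6.55 GiB = 7,033,008,947.2 bytes = 56,264,071,577.6 bits
10 Mbps = 10,000,000 bits/s
time = 56,264,071,577.6 / 10,000,000 = 5,626.407 s
5,626.407 s / 60 = 93.77 minutes

93.77 minutes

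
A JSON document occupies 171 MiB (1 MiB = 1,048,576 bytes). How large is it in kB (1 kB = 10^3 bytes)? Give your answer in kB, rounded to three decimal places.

171 MiB × 1,048,576 bytes/MiB = 179,306,496 bytes
1 kB = 1,000 bytes
179,306,496 / 1,000 = 179,306.496 kB

179,306.496 kB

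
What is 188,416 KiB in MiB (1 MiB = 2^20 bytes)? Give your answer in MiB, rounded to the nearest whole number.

184 MiB

188,416 KiB = 188,416 × 2^10 bytes = 192,937,984 bytes
1 MiB = 2^20 bytes = 1,048,576 bytes
192,937,984 / 1,048,576 = 184 MiB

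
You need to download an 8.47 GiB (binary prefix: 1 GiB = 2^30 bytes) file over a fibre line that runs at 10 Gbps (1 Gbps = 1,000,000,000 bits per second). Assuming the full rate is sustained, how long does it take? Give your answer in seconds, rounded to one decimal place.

8.47 GiB = 9,094,593,249.28 bytes = 72,756,745,994.24 bits
10 Gbps = 10,000,000,000 bits/s
time = 72,756,745,994.24 / 10,000,000,000 = 7.3 s

7.3 seconds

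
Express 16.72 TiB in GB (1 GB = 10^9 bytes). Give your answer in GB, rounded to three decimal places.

16.72 TiB × 1,099,511,627,776 bytes/TiB = 18,383,834,416,414.72 bytes
1 GB = 10^9 bytes = 1,000,000,000 bytes
18,383,834,416,414.72 / 1,000,000,000 = 18,383.834 GB

18,383.834 GB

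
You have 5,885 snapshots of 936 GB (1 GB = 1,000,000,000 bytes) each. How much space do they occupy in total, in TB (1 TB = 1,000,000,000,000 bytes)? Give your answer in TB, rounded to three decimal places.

Total = 5,885 × 936 GB = 5,508,360 GB
= 5,508,360 × 1,000,000,000 bytes = 5,508,360,000,000,000 bytes
1 TB = 1,000,000,000,000 bytes
5,508,360,000,000,000 / 1,000,000,000,000 = 5,508.360 TB

5,508.360 TB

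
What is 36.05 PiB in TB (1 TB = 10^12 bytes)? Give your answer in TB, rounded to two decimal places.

40,588.69 TB

36.05 PiB = 36.05 × 2^50 bytes = 40,588,691,641,676,595.2 bytes
1 TB = 1,000,000,000,000 bytes
40,588,691,641,676,595.2 / 1,000,000,000,000 = 40,588.69 TB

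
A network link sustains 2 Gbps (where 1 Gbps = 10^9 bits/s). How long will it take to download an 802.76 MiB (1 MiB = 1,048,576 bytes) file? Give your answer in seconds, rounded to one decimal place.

802.76 MiB = 841,754,869.76 bytes = 6,734,038,958.08 bits
2 Gbps = 2,000,000,000 bits/s
time = 6,734,038,958.08 / 2,000,000,000 = 3.4 s

3.4 seconds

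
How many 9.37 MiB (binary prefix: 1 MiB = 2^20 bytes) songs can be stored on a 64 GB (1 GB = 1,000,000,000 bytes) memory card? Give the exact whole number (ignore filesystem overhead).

Capacity: 64 GB = 64,000,000,000 bytes
Per item: 9.37 MiB = 9,825,157.12 bytes
⌊64,000,000,000 / 9,825,157.12⌋ = 6,513

6,513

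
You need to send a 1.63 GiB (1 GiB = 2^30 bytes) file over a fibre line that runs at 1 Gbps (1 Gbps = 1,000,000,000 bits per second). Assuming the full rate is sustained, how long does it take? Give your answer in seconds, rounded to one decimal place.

14.0 seconds

1.63 GiB = 1,750,199,173.12 bytes = 14,001,593,384.96 bits
1 Gbps = 1,000,000,000 bits/s
time = 14,001,593,384.96 / 1,000,000,000 = 14.0 s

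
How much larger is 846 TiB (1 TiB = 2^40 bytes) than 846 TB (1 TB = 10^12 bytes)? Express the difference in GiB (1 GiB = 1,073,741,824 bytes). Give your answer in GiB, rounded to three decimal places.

78,405.102 GiB

846 TiB = 846 × 1,099,511,627,776 = 930,186,837,098,496 bytes
846 TB = 846 × 1,000,000,000,000 = 846,000,000,000,000 bytes
difference = 84,186,837,098,496 bytes
84,186,837,098,496 / 1,073,741,824 = 78,405.102 GiB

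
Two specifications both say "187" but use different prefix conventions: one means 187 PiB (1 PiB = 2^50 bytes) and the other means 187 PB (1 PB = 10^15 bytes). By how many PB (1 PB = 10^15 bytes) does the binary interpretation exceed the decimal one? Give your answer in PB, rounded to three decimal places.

23.543 PB

187 PiB = 187 × 1,125,899,906,842,624 = 210,543,282,579,570,688 bytes
187 PB = 187 × 1,000,000,000,000,000 = 187,000,000,000,000,000 bytes
difference = 23,543,282,579,570,688 bytes
23,543,282,579,570,688 / 1,000,000,000,000,000 = 23.543 PB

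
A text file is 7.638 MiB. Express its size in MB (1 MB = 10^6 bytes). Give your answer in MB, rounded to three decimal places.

7.638 MiB × 1,048,576 bytes/MiB = 8,009,023.488 bytes
1 MB = 10^6 bytes = 1,000,000 bytes
8,009,023.488 / 1,000,000 = 8.009 MB

8.009 MB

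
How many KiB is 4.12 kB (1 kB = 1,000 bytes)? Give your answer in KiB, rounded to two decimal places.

4.12 kB = 4.12 × 10^3 bytes = 4,120 bytes
1 KiB = 2^10 bytes = 1,024 bytes
4,120 / 1,024 = 4.02 KiB

4.02 KiB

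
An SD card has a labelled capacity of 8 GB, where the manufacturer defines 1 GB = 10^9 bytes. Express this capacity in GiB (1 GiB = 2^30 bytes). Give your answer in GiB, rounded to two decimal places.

8 GB = 8 × 10^9 bytes = 8,000,000,000 bytes
1 GiB = 2^30 bytes = 1,073,741,824 bytes
8,000,000,000 / 1,073,741,824 = 7.45 GiB

7.45 GiB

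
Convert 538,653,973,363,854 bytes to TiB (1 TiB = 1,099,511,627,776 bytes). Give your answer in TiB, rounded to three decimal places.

538,653,973,363,854 bytes given.
1 TiB = 1,099,511,627,776 bytes
538,653,973,363,854 / 1,099,511,627,776 = 489.903 TiB

489.903 TiB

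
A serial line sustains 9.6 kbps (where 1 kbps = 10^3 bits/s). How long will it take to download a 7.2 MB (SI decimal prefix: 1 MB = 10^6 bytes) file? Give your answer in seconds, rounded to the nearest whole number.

6,000 seconds

7.2 MB = 7,200,000 bytes = 57,600,000 bits
9.6 kbps = 9,600 bits/s
time = 57,600,000 / 9,600 = 6,000 s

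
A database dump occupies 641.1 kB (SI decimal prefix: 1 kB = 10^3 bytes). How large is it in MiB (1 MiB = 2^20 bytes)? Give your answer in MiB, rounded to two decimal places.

641.1 kB = 641.1 × 10^3 bytes = 641,100 bytes
1 MiB = 1,048,576 bytes
641,100 / 1,048,576 = 0.61 MiB

0.61 MiB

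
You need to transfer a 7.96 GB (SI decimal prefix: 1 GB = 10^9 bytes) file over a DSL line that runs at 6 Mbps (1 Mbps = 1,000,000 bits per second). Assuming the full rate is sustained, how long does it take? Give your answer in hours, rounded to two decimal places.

2.95 hours

7.96 GB = 7,960,000,000 bytes = 63,680,000,000 bits
6 Mbps = 6,000,000 bits/s
time = 63,680,000,000 / 6,000,000 = 10,613.3333 s
10,613.3333 s / 3600 = 2.95 hours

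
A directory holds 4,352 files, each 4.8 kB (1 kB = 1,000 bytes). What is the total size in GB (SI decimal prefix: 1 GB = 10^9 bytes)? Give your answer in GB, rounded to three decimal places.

0.021 GB

Total = 4,352 × 4.8 kB = 20889.6 kB
= 20889.6 × 1,000 bytes = 20,889,600 bytes
1 GB = 1,000,000,000 bytes
20,889,600 / 1,000,000,000 = 0.021 GB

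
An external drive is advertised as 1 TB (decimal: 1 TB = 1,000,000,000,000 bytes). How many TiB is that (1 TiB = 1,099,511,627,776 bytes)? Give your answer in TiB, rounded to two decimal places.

0.91 TiB

1 TB × 1,000,000,000,000 bytes/TB = 1,000,000,000,000 bytes
1 TiB = 1,099,511,627,776 bytes
1,000,000,000,000 / 1,099,511,627,776 = 0.91 TiB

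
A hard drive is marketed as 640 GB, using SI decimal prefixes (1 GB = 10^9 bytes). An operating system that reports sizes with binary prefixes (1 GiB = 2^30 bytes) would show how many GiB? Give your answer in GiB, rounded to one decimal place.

596.0 GiB

640 GB = 640 × 10^9 bytes = 640,000,000,000 bytes
1 GiB = 1,073,741,824 bytes
640,000,000,000 / 1,073,741,824 = 596.0 GiB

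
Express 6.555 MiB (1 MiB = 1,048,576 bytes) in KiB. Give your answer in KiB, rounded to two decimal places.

6,712.32 KiB

6.555 MiB = 6.555 × 2^20 bytes = 6,873,415.68 bytes
1 KiB = 1,024 bytes
6,873,415.68 / 1,024 = 6,712.32 KiB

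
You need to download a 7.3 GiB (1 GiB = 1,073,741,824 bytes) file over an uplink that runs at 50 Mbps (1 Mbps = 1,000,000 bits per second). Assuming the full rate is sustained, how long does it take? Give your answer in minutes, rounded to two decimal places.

20.90 minutes

7.3 GiB = 7,838,315,315.2 bytes = 62,706,522,521.6 bits
50 Mbps = 50,000,000 bits/s
time = 62,706,522,521.6 / 50,000,000 = 1,254.130 s
1,254.130 s / 60 = 20.90 minutes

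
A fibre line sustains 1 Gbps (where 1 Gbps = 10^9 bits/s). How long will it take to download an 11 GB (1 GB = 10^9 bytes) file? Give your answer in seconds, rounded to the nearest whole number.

11 GB = 11,000,000,000 bytes = 88,000,000,000 bits
1 Gbps = 1,000,000,000 bits/s
time = 88,000,000,000 / 1,000,000,000 = 88 s

88 seconds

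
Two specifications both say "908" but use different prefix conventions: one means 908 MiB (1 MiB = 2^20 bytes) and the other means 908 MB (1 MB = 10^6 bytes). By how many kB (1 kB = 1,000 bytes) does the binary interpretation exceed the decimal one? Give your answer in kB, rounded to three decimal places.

44,107.008 kB

908 MiB = 908 × 1,048,576 = 952,107,008 bytes
908 MB = 908 × 1,000,000 = 908,000,000 bytes
difference = 44,107,008 bytes
44,107,008 / 1,000 = 44,107.008 kB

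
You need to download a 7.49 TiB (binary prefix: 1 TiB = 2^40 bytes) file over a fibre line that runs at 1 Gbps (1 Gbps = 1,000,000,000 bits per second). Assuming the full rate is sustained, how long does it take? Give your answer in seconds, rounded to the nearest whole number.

7.49 TiB = 8,235,342,092,042.24 bytes = 65,882,736,736,337.92 bits
1 Gbps = 1,000,000,000 bits/s
time = 65,882,736,736,337.92 / 1,000,000,000 = 65,883 s

65,883 seconds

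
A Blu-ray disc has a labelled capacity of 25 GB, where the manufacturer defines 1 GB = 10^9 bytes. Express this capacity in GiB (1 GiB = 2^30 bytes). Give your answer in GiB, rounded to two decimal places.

23.28 GiB

25 GB × 1,000,000,000 bytes/GB = 25,000,000,000 bytes
1 GiB = 2^30 bytes = 1,073,741,824 bytes
25,000,000,000 / 1,073,741,824 = 23.28 GiB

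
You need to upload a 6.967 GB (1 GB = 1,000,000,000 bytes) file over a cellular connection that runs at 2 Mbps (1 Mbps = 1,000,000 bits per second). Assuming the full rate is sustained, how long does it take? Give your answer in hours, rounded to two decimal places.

7.74 hours

6.967 GB = 6,967,000,000 bytes = 55,736,000,000 bits
2 Mbps = 2,000,000 bits/s
time = 55,736,000,000 / 2,000,000 = 27,868.0000 s
27,868.0000 s / 3600 = 7.74 hours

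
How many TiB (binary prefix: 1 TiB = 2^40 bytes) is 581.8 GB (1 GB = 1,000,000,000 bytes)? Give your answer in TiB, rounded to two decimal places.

581.8 GB × 1,000,000,000 bytes/GB = 581,800,000,000 bytes
1 TiB = 1,099,511,627,776 bytes
581,800,000,000 / 1,099,511,627,776 = 0.53 TiB

0.53 TiB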